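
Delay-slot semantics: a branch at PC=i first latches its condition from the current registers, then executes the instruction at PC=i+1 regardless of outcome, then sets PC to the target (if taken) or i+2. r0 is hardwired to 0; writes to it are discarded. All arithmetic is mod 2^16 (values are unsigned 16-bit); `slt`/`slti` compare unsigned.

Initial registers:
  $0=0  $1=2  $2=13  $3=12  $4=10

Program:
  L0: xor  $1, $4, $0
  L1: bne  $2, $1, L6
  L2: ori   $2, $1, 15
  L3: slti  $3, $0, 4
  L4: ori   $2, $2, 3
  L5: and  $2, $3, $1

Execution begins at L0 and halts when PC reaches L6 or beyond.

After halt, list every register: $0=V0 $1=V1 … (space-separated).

$0=0 $1=10 $2=15 $3=12 $4=10

PC=0  xor  $1, $4, $0        | $0=0 $1=10 $2=13 $3=12 $4=10
PC=1  bne  $2, $1, L6        | $0=0 $1=10 $2=13 $3=12 $4=10  [TAKEN]
PC=2  ori   $2, $1, 15       | $0=0 $1=10 $2=15 $3=12 $4=10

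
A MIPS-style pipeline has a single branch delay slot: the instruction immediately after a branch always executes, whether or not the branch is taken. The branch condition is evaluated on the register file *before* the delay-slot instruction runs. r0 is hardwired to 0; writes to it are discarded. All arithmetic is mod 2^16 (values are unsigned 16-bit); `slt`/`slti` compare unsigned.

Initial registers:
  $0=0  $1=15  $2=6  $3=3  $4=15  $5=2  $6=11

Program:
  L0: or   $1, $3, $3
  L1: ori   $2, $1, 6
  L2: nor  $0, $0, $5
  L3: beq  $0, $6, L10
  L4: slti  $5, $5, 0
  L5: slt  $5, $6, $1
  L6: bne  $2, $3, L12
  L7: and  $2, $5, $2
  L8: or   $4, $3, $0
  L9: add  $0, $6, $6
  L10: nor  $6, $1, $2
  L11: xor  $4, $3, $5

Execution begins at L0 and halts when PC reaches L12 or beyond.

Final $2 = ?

PC=0  or   $1, $3, $3        | $0=0 $1=3 $2=6 $3=3 $4=15 $5=2 $6=11
PC=1  ori   $2, $1, 6        | $0=0 $1=3 $2=7 $3=3 $4=15 $5=2 $6=11
PC=2  nor  $0, $0, $5        | $0=0 $1=3 $2=7 $3=3 $4=15 $5=2 $6=11
PC=3  beq  $0, $6, L10       | $0=0 $1=3 $2=7 $3=3 $4=15 $5=2 $6=11  [not taken]
PC=4  slti  $5, $5, 0        | $0=0 $1=3 $2=7 $3=3 $4=15 $5=0 $6=11
PC=5  slt  $5, $6, $1        | $0=0 $1=3 $2=7 $3=3 $4=15 $5=0 $6=11
PC=6  bne  $2, $3, L12       | $0=0 $1=3 $2=7 $3=3 $4=15 $5=0 $6=11  [TAKEN]
PC=7  and  $2, $5, $2        | $0=0 $1=3 $2=0 $3=3 $4=15 $5=0 $6=11

0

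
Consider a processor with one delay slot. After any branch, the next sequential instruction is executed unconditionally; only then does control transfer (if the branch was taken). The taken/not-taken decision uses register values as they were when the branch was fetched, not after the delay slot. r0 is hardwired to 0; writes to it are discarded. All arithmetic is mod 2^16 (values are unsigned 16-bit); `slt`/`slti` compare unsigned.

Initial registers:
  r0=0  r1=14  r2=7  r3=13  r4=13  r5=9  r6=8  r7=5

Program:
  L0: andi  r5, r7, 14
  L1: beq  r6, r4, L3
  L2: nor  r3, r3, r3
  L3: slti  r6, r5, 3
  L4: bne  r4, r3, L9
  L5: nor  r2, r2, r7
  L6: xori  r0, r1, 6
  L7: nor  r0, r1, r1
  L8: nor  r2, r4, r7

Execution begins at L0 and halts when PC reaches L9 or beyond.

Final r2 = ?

PC=0  andi  r5, r7, 14       | r0=0 r1=14 r2=7 r3=13 r4=13 r5=4 r6=8 r7=5
PC=1  beq  r6, r4, L3        | r0=0 r1=14 r2=7 r3=13 r4=13 r5=4 r6=8 r7=5  [not taken]
PC=2  nor  r3, r3, r3        | r0=0 r1=14 r2=7 r3=65522 r4=13 r5=4 r6=8 r7=5
PC=3  slti  r6, r5, 3        | r0=0 r1=14 r2=7 r3=65522 r4=13 r5=4 r6=0 r7=5
PC=4  bne  r4, r3, L9        | r0=0 r1=14 r2=7 r3=65522 r4=13 r5=4 r6=0 r7=5  [TAKEN]
PC=5  nor  r2, r2, r7        | r0=0 r1=14 r2=65528 r3=65522 r4=13 r5=4 r6=0 r7=5

65528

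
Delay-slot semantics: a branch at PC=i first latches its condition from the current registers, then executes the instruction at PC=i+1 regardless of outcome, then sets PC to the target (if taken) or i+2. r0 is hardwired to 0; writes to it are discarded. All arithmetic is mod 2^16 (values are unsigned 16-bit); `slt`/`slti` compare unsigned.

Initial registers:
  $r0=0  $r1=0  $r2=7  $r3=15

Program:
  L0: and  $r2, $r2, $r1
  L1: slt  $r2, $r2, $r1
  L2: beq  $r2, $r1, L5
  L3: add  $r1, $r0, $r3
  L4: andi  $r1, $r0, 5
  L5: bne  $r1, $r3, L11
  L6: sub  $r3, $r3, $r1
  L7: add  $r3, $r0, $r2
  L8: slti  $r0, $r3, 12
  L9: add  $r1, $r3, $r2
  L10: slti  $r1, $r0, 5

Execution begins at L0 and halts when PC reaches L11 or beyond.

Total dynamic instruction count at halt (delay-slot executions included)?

  step pc=0: and  $r2, $r2, $r1  regs=(0,0,0,15)
  step pc=1: slt  $r2, $r2, $r1  regs=(0,0,0,15)
  step pc=2: beq  $r2, $r1, L5  cond=T  regs=(0,0,0,15)
  step pc=3: add  $r1, $r0, $r3  regs=(0,15,0,15)
  step pc=5: bne  $r1, $r3, L11  cond=F  regs=(0,15,0,15)
  step pc=6: sub  $r3, $r3, $r1  regs=(0,15,0,0)
  step pc=7: add  $r3, $r0, $r2  regs=(0,15,0,0)
  step pc=8: slti  $r0, $r3, 12  regs=(0,15,0,0)
  step pc=9: add  $r1, $r3, $r2  regs=(0,0,0,0)
  step pc=10: slti  $r1, $r0, 5  regs=(0,1,0,0)

10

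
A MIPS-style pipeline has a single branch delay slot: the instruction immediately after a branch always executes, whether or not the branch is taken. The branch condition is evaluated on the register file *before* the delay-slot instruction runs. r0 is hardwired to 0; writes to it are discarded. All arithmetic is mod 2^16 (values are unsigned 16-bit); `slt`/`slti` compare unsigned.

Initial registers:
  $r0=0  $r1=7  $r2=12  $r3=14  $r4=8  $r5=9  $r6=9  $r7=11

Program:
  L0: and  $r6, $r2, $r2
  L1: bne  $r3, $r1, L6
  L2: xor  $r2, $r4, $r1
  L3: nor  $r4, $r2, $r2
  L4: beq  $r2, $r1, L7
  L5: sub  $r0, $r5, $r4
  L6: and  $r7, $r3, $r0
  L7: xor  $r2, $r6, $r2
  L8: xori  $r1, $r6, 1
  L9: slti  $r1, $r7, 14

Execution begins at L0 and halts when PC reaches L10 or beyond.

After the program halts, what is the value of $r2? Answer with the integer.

  step pc=0: and  $r6, $r2, $r2  regs=(0,7,12,14,8,9,12,11)
  step pc=1: bne  $r3, $r1, L6  cond=T  regs=(0,7,12,14,8,9,12,11)
  step pc=2: xor  $r2, $r4, $r1  regs=(0,7,15,14,8,9,12,11)
  step pc=6: and  $r7, $r3, $r0  regs=(0,7,15,14,8,9,12,0)
  step pc=7: xor  $r2, $r6, $r2  regs=(0,7,3,14,8,9,12,0)
  step pc=8: xori  $r1, $r6, 1  regs=(0,13,3,14,8,9,12,0)
  step pc=9: slti  $r1, $r7, 14  regs=(0,1,3,14,8,9,12,0)

3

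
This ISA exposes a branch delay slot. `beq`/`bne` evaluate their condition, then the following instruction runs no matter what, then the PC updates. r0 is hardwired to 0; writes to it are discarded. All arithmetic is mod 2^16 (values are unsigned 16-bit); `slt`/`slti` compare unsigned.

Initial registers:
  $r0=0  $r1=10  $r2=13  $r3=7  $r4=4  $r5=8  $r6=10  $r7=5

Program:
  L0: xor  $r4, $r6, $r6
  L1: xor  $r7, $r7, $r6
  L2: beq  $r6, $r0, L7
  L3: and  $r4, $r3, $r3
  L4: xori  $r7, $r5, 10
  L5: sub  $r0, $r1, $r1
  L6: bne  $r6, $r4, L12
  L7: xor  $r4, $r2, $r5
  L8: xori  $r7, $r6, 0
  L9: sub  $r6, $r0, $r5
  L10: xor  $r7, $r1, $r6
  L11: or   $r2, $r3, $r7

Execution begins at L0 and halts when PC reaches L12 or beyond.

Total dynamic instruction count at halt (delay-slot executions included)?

  step pc=0: xor  $r4, $r6, $r6  regs=(0,10,13,7,0,8,10,5)
  step pc=1: xor  $r7, $r7, $r6  regs=(0,10,13,7,0,8,10,15)
  step pc=2: beq  $r6, $r0, L7  cond=F  regs=(0,10,13,7,0,8,10,15)
  step pc=3: and  $r4, $r3, $r3  regs=(0,10,13,7,7,8,10,15)
  step pc=4: xori  $r7, $r5, 10  regs=(0,10,13,7,7,8,10,2)
  step pc=5: sub  $r0, $r1, $r1  regs=(0,10,13,7,7,8,10,2)
  step pc=6: bne  $r6, $r4, L12  cond=T  regs=(0,10,13,7,7,8,10,2)
  step pc=7: xor  $r4, $r2, $r5  regs=(0,10,13,7,5,8,10,2)

8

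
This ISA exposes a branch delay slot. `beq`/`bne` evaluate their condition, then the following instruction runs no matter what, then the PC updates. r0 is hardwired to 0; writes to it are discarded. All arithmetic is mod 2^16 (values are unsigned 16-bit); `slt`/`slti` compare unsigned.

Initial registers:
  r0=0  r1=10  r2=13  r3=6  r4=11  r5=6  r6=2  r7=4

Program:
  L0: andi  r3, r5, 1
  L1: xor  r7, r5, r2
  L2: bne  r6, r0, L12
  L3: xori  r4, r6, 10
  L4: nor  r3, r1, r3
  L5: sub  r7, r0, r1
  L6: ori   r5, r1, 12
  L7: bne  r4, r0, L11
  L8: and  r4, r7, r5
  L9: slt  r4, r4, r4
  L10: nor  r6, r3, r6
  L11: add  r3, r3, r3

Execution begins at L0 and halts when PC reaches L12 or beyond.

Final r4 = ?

#0 andi  r3, r5, 1 ; 0/10/13/0/11/6/2/4
#1 xor  r7, r5, r2 ; 0/10/13/0/11/6/2/11
#2 bne  r6, r0, L12 ; 0/10/13/0/11/6/2/11 ; →target
#3 xori  r4, r6, 10 ; 0/10/13/0/8/6/2/11

8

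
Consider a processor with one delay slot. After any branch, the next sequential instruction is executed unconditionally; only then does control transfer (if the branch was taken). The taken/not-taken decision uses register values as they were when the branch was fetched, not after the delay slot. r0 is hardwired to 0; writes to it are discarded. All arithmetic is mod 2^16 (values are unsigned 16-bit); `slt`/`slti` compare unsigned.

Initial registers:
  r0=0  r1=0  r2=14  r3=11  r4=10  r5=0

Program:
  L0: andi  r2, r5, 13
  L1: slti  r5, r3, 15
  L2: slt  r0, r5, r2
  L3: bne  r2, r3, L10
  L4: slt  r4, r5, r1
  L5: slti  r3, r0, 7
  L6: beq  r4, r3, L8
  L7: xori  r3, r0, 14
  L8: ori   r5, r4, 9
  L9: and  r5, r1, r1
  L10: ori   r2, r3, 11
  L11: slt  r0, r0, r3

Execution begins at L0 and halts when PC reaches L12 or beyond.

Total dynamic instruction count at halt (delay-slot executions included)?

7

#0 andi  r2, r5, 13 ; 0/0/0/11/10/0
#1 slti  r5, r3, 15 ; 0/0/0/11/10/1
#2 slt  r0, r5, r2 ; 0/0/0/11/10/1
#3 bne  r2, r3, L10 ; 0/0/0/11/10/1 ; →target
#4 slt  r4, r5, r1 ; 0/0/0/11/0/1
#10 ori   r2, r3, 11 ; 0/0/11/11/0/1
#11 slt  r0, r0, r3 ; 0/0/11/11/0/1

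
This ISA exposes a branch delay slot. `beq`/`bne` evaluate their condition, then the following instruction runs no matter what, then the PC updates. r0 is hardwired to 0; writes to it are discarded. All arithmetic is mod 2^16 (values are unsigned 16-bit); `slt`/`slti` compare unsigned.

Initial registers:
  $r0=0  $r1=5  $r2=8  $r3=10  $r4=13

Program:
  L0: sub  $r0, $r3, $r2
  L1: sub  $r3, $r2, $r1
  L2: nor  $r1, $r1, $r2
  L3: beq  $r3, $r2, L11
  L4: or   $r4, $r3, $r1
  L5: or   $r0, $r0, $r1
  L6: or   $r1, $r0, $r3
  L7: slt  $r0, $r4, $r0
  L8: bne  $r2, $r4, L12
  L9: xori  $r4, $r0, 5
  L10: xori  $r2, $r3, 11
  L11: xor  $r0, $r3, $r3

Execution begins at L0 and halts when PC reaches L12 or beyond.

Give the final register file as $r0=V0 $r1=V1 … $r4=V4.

PC=0  sub  $r0, $r3, $r2     | $r0=0 $r1=5 $r2=8 $r3=10 $r4=13
PC=1  sub  $r3, $r2, $r1     | $r0=0 $r1=5 $r2=8 $r3=3 $r4=13
PC=2  nor  $r1, $r1, $r2     | $r0=0 $r1=65522 $r2=8 $r3=3 $r4=13
PC=3  beq  $r3, $r2, L11     | $r0=0 $r1=65522 $r2=8 $r3=3 $r4=13  [not taken]
PC=4  or   $r4, $r3, $r1     | $r0=0 $r1=65522 $r2=8 $r3=3 $r4=65523
PC=5  or   $r0, $r0, $r1     | $r0=0 $r1=65522 $r2=8 $r3=3 $r4=65523
PC=6  or   $r1, $r0, $r3     | $r0=0 $r1=3 $r2=8 $r3=3 $r4=65523
PC=7  slt  $r0, $r4, $r0     | $r0=0 $r1=3 $r2=8 $r3=3 $r4=65523
PC=8  bne  $r2, $r4, L12     | $r0=0 $r1=3 $r2=8 $r3=3 $r4=65523  [TAKEN]
PC=9  xori  $r4, $r0, 5      | $r0=0 $r1=3 $r2=8 $r3=3 $r4=5

$r0=0 $r1=3 $r2=8 $r3=3 $r4=5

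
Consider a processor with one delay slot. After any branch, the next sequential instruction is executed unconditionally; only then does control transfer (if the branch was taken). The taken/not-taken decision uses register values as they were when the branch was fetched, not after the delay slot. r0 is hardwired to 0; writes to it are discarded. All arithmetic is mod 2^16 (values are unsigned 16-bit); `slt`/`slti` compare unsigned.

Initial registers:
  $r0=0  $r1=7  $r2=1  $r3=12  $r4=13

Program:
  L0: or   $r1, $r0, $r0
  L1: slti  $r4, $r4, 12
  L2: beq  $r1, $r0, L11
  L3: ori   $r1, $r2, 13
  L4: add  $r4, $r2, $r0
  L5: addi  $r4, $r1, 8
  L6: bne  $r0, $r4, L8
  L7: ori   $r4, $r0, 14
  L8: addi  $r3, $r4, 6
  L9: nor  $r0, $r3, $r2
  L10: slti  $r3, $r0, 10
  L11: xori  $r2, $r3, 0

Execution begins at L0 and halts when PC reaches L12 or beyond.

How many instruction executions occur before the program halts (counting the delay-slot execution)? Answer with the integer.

5

[0] or   $r1, $r0, $r0  →  {$r0:0, $r1:0, $r2:1, $r3:12, $r4:13}
[1] slti  $r4, $r4, 12  →  {$r0:0, $r1:0, $r2:1, $r3:12, $r4:0}
[2] beq  $r1, $r0, L11  →  {$r0:0, $r1:0, $r2:1, $r3:12, $r4:0}  ⟨branch taken⟩
[3] ori   $r1, $r2, 13  →  {$r0:0, $r1:13, $r2:1, $r3:12, $r4:0}
[11] xori  $r2, $r3, 0  →  {$r0:0, $r1:13, $r2:12, $r3:12, $r4:0}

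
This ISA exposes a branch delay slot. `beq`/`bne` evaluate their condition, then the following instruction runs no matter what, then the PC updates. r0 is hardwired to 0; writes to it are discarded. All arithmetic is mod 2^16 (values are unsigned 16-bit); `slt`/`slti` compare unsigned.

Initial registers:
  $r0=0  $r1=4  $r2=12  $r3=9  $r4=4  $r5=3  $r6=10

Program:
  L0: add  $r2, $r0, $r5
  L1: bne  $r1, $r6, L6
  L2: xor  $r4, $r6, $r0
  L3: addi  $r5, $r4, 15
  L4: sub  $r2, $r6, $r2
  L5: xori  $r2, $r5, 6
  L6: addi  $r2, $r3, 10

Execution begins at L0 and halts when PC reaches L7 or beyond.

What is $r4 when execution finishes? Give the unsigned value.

10

PC=0  add  $r2, $r0, $r5     | $r0=0 $r1=4 $r2=3 $r3=9 $r4=4 $r5=3 $r6=10
PC=1  bne  $r1, $r6, L6      | $r0=0 $r1=4 $r2=3 $r3=9 $r4=4 $r5=3 $r6=10  [TAKEN]
PC=2  xor  $r4, $r6, $r0     | $r0=0 $r1=4 $r2=3 $r3=9 $r4=10 $r5=3 $r6=10
PC=6  addi  $r2, $r3, 10     | $r0=0 $r1=4 $r2=19 $r3=9 $r4=10 $r5=3 $r6=10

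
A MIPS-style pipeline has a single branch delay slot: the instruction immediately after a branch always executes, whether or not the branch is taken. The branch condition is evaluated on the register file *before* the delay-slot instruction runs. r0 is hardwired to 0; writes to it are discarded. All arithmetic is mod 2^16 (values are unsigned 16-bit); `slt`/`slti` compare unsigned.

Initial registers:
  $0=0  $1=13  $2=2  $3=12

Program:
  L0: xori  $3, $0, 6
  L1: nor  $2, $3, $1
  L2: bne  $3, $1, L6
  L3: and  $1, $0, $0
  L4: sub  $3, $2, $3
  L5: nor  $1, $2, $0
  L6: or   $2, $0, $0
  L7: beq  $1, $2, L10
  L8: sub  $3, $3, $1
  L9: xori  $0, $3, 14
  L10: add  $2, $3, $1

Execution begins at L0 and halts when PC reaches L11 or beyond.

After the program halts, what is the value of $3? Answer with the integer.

6

PC=0  xori  $3, $0, 6        | $0=0 $1=13 $2=2 $3=6
PC=1  nor  $2, $3, $1        | $0=0 $1=13 $2=65520 $3=6
PC=2  bne  $3, $1, L6        | $0=0 $1=13 $2=65520 $3=6  [TAKEN]
PC=3  and  $1, $0, $0        | $0=0 $1=0 $2=65520 $3=6
PC=6  or   $2, $0, $0        | $0=0 $1=0 $2=0 $3=6
PC=7  beq  $1, $2, L10       | $0=0 $1=0 $2=0 $3=6  [TAKEN]
PC=8  sub  $3, $3, $1        | $0=0 $1=0 $2=0 $3=6
PC=10 add  $2, $3, $1        | $0=0 $1=0 $2=6 $3=6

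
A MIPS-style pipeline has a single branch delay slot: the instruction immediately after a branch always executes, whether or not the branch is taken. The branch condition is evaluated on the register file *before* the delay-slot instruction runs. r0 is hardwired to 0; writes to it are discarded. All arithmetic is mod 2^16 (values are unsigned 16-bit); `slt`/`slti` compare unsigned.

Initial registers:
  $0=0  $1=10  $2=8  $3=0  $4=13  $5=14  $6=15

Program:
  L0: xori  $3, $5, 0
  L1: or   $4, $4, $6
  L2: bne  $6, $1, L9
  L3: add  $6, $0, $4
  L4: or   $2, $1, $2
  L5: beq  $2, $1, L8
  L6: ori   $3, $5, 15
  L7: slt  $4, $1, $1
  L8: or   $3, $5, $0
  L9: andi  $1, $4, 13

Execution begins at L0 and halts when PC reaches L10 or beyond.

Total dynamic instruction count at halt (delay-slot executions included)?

PC=0  xori  $3, $5, 0        | $0=0 $1=10 $2=8 $3=14 $4=13 $5=14 $6=15
PC=1  or   $4, $4, $6        | $0=0 $1=10 $2=8 $3=14 $4=15 $5=14 $6=15
PC=2  bne  $6, $1, L9        | $0=0 $1=10 $2=8 $3=14 $4=15 $5=14 $6=15  [TAKEN]
PC=3  add  $6, $0, $4        | $0=0 $1=10 $2=8 $3=14 $4=15 $5=14 $6=15
PC=9  andi  $1, $4, 13       | $0=0 $1=13 $2=8 $3=14 $4=15 $5=14 $6=15

5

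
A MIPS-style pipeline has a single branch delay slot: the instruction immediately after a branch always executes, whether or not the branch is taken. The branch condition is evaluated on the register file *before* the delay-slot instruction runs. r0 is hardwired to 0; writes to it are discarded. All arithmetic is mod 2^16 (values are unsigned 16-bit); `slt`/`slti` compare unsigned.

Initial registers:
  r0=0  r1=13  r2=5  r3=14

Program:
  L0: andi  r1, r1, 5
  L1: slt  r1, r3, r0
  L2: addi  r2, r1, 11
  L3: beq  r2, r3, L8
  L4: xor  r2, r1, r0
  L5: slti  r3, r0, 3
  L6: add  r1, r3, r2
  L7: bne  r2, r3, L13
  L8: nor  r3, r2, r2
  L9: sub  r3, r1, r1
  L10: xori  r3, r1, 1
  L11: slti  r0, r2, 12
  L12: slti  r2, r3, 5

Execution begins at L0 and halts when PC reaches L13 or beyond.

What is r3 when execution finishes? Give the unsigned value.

65535

[0] andi  r1, r1, 5  →  {r0:0, r1:5, r2:5, r3:14}
[1] slt  r1, r3, r0  →  {r0:0, r1:0, r2:5, r3:14}
[2] addi  r2, r1, 11  →  {r0:0, r1:0, r2:11, r3:14}
[3] beq  r2, r3, L8  →  {r0:0, r1:0, r2:11, r3:14}  ⟨branch fallthrough⟩
[4] xor  r2, r1, r0  →  {r0:0, r1:0, r2:0, r3:14}
[5] slti  r3, r0, 3  →  {r0:0, r1:0, r2:0, r3:1}
[6] add  r1, r3, r2  →  {r0:0, r1:1, r2:0, r3:1}
[7] bne  r2, r3, L13  →  {r0:0, r1:1, r2:0, r3:1}  ⟨branch taken⟩
[8] nor  r3, r2, r2  →  {r0:0, r1:1, r2:0, r3:65535}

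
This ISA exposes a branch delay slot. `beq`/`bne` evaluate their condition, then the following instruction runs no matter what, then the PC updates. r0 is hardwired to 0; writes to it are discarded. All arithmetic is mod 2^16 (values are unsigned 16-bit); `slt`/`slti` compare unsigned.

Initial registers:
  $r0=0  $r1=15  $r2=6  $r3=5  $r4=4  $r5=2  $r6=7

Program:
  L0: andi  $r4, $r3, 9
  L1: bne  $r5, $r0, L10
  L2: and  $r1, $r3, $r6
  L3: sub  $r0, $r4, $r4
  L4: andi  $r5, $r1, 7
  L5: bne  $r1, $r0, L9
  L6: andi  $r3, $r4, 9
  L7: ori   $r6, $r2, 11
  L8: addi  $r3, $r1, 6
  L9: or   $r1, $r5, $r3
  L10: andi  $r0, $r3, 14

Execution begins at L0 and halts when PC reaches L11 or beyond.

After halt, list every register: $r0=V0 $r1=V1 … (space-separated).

#0 andi  $r4, $r3, 9 ; 0/15/6/5/1/2/7
#1 bne  $r5, $r0, L10 ; 0/15/6/5/1/2/7 ; →target
#2 and  $r1, $r3, $r6 ; 0/5/6/5/1/2/7
#10 andi  $r0, $r3, 14 ; 0/5/6/5/1/2/7

$r0=0 $r1=5 $r2=6 $r3=5 $r4=1 $r5=2 $r6=7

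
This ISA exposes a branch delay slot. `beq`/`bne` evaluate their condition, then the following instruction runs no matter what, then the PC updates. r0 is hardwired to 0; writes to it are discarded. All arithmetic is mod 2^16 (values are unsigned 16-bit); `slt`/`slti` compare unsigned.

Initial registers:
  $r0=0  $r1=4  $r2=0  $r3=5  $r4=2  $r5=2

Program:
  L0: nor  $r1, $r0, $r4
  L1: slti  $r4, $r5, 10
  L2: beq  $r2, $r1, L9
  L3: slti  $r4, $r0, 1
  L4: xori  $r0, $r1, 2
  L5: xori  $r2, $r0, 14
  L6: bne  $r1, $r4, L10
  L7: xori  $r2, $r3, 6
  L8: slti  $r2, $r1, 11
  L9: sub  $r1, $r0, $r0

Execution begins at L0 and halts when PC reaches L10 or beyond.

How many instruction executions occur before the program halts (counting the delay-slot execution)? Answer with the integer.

  step pc=0: nor  $r1, $r0, $r4  regs=(0,65533,0,5,2,2)
  step pc=1: slti  $r4, $r5, 10  regs=(0,65533,0,5,1,2)
  step pc=2: beq  $r2, $r1, L9  cond=F  regs=(0,65533,0,5,1,2)
  step pc=3: slti  $r4, $r0, 1  regs=(0,65533,0,5,1,2)
  step pc=4: xori  $r0, $r1, 2  regs=(0,65533,0,5,1,2)
  step pc=5: xori  $r2, $r0, 14  regs=(0,65533,14,5,1,2)
  step pc=6: bne  $r1, $r4, L10  cond=T  regs=(0,65533,14,5,1,2)
  step pc=7: xori  $r2, $r3, 6  regs=(0,65533,3,5,1,2)

8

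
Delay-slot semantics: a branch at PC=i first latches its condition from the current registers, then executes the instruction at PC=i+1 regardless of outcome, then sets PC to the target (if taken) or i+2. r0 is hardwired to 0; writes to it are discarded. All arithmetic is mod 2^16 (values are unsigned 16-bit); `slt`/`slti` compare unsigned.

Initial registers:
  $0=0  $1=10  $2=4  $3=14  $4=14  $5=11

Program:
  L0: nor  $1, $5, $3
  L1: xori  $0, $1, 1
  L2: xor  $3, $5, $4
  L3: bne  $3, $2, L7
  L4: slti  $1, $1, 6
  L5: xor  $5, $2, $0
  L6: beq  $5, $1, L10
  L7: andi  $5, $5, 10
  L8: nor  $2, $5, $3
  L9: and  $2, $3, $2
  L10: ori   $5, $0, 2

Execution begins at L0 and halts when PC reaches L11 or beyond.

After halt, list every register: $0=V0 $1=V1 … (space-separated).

#0 nor  $1, $5, $3 ; 0/65520/4/14/14/11
#1 xori  $0, $1, 1 ; 0/65520/4/14/14/11
#2 xor  $3, $5, $4 ; 0/65520/4/5/14/11
#3 bne  $3, $2, L7 ; 0/65520/4/5/14/11 ; →target
#4 slti  $1, $1, 6 ; 0/0/4/5/14/11
#7 andi  $5, $5, 10 ; 0/0/4/5/14/10
#8 nor  $2, $5, $3 ; 0/0/65520/5/14/10
#9 and  $2, $3, $2 ; 0/0/0/5/14/10
#10 ori   $5, $0, 2 ; 0/0/0/5/14/2

$0=0 $1=0 $2=0 $3=5 $4=14 $5=2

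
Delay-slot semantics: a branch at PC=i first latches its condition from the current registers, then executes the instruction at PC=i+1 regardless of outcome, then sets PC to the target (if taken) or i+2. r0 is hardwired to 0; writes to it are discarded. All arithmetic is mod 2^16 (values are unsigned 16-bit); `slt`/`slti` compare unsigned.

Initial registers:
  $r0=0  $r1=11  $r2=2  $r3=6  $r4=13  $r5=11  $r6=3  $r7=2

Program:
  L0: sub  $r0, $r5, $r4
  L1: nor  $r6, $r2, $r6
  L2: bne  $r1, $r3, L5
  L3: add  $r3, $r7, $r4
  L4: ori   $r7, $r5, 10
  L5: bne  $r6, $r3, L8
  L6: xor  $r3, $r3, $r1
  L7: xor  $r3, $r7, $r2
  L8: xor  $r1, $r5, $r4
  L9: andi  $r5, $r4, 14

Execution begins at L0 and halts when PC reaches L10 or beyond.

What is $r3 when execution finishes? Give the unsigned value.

  step pc=0: sub  $r0, $r5, $r4  regs=(0,11,2,6,13,11,3,2)
  step pc=1: nor  $r6, $r2, $r6  regs=(0,11,2,6,13,11,65532,2)
  step pc=2: bne  $r1, $r3, L5  cond=T  regs=(0,11,2,6,13,11,65532,2)
  step pc=3: add  $r3, $r7, $r4  regs=(0,11,2,15,13,11,65532,2)
  step pc=5: bne  $r6, $r3, L8  cond=T  regs=(0,11,2,15,13,11,65532,2)
  step pc=6: xor  $r3, $r3, $r1  regs=(0,11,2,4,13,11,65532,2)
  step pc=8: xor  $r1, $r5, $r4  regs=(0,6,2,4,13,11,65532,2)
  step pc=9: andi  $r5, $r4, 14  regs=(0,6,2,4,13,12,65532,2)

4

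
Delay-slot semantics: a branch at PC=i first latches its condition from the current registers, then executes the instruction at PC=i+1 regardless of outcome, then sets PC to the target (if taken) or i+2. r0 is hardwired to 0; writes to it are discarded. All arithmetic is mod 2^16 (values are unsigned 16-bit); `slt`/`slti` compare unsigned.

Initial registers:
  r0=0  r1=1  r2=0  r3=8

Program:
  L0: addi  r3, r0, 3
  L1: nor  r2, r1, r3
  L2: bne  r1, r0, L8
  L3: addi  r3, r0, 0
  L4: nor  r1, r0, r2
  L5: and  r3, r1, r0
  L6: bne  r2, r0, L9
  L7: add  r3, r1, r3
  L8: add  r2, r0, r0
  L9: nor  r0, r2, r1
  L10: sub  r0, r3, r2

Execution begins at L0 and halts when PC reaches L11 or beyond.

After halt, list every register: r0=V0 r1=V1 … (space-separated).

r0=0 r1=1 r2=0 r3=0

#0 addi  r3, r0, 3 ; 0/1/0/3
#1 nor  r2, r1, r3 ; 0/1/65532/3
#2 bne  r1, r0, L8 ; 0/1/65532/3 ; →target
#3 addi  r3, r0, 0 ; 0/1/65532/0
#8 add  r2, r0, r0 ; 0/1/0/0
#9 nor  r0, r2, r1 ; 0/1/0/0
#10 sub  r0, r3, r2 ; 0/1/0/0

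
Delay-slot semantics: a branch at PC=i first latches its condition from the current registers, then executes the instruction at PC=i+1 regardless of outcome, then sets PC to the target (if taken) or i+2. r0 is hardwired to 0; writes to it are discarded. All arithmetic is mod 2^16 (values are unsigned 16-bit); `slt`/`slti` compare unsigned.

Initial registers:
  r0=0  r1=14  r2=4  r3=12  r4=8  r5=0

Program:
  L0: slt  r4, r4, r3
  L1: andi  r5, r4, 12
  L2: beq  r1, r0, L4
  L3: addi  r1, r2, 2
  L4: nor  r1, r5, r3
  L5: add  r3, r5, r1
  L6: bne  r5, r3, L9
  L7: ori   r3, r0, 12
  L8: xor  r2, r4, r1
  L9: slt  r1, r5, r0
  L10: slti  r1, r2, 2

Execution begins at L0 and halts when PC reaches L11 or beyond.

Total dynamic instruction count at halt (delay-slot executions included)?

10

#0 slt  r4, r4, r3 ; 0/14/4/12/1/0
#1 andi  r5, r4, 12 ; 0/14/4/12/1/0
#2 beq  r1, r0, L4 ; 0/14/4/12/1/0 ; →fallthru
#3 addi  r1, r2, 2 ; 0/6/4/12/1/0
#4 nor  r1, r5, r3 ; 0/65523/4/12/1/0
#5 add  r3, r5, r1 ; 0/65523/4/65523/1/0
#6 bne  r5, r3, L9 ; 0/65523/4/65523/1/0 ; →target
#7 ori   r3, r0, 12 ; 0/65523/4/12/1/0
#9 slt  r1, r5, r0 ; 0/0/4/12/1/0
#10 slti  r1, r2, 2 ; 0/0/4/12/1/0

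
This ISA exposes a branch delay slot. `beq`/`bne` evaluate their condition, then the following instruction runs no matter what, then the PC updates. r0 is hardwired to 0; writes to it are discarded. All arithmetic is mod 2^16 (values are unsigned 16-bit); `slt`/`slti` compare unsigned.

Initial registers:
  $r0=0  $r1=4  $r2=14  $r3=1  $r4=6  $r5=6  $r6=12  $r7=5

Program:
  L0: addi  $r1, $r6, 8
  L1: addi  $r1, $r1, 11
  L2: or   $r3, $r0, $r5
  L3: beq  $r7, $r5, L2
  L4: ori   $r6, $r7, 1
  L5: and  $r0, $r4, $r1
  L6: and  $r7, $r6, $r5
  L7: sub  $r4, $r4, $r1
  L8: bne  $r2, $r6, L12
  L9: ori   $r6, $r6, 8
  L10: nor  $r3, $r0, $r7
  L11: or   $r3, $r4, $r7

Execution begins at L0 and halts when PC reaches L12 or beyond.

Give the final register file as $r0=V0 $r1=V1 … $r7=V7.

$r0=0 $r1=31 $r2=14 $r3=6 $r4=65511 $r5=6 $r6=13 $r7=4

PC=0  addi  $r1, $r6, 8      | $r0=0 $r1=20 $r2=14 $r3=1 $r4=6 $r5=6 $r6=12 $r7=5
PC=1  addi  $r1, $r1, 11     | $r0=0 $r1=31 $r2=14 $r3=1 $r4=6 $r5=6 $r6=12 $r7=5
PC=2  or   $r3, $r0, $r5     | $r0=0 $r1=31 $r2=14 $r3=6 $r4=6 $r5=6 $r6=12 $r7=5
PC=3  beq  $r7, $r5, L2      | $r0=0 $r1=31 $r2=14 $r3=6 $r4=6 $r5=6 $r6=12 $r7=5  [not taken]
PC=4  ori   $r6, $r7, 1      | $r0=0 $r1=31 $r2=14 $r3=6 $r4=6 $r5=6 $r6=5 $r7=5
PC=5  and  $r0, $r4, $r1     | $r0=0 $r1=31 $r2=14 $r3=6 $r4=6 $r5=6 $r6=5 $r7=5
PC=6  and  $r7, $r6, $r5     | $r0=0 $r1=31 $r2=14 $r3=6 $r4=6 $r5=6 $r6=5 $r7=4
PC=7  sub  $r4, $r4, $r1     | $r0=0 $r1=31 $r2=14 $r3=6 $r4=65511 $r5=6 $r6=5 $r7=4
PC=8  bne  $r2, $r6, L12     | $r0=0 $r1=31 $r2=14 $r3=6 $r4=65511 $r5=6 $r6=5 $r7=4  [TAKEN]
PC=9  ori   $r6, $r6, 8      | $r0=0 $r1=31 $r2=14 $r3=6 $r4=65511 $r5=6 $r6=13 $r7=4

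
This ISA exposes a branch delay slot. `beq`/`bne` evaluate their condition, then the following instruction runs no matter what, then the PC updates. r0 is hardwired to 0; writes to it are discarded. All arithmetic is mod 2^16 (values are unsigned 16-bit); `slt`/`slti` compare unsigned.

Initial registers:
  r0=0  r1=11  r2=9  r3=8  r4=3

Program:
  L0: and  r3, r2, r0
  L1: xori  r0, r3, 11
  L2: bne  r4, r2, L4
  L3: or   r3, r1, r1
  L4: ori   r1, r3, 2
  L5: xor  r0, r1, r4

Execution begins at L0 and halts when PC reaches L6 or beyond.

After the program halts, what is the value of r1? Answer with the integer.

[0] and  r3, r2, r0  →  {r0:0, r1:11, r2:9, r3:0, r4:3}
[1] xori  r0, r3, 11  →  {r0:0, r1:11, r2:9, r3:0, r4:3}
[2] bne  r4, r2, L4  →  {r0:0, r1:11, r2:9, r3:0, r4:3}  ⟨branch taken⟩
[3] or   r3, r1, r1  →  {r0:0, r1:11, r2:9, r3:11, r4:3}
[4] ori   r1, r3, 2  →  {r0:0, r1:11, r2:9, r3:11, r4:3}
[5] xor  r0, r1, r4  →  {r0:0, r1:11, r2:9, r3:11, r4:3}

11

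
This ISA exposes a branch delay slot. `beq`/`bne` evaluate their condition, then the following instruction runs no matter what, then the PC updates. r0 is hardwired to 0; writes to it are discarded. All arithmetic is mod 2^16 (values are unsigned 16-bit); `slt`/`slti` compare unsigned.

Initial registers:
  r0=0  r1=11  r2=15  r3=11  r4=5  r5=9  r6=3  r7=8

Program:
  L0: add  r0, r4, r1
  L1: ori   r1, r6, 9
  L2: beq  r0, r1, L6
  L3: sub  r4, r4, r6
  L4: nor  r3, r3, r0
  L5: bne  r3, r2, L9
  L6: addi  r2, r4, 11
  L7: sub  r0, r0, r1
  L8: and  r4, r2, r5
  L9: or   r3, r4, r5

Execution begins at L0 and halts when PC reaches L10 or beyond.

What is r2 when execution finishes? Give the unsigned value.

13

#0 add  r0, r4, r1 ; 0/11/15/11/5/9/3/8
#1 ori   r1, r6, 9 ; 0/11/15/11/5/9/3/8
#2 beq  r0, r1, L6 ; 0/11/15/11/5/9/3/8 ; →fallthru
#3 sub  r4, r4, r6 ; 0/11/15/11/2/9/3/8
#4 nor  r3, r3, r0 ; 0/11/15/65524/2/9/3/8
#5 bne  r3, r2, L9 ; 0/11/15/65524/2/9/3/8 ; →target
#6 addi  r2, r4, 11 ; 0/11/13/65524/2/9/3/8
#9 or   r3, r4, r5 ; 0/11/13/11/2/9/3/8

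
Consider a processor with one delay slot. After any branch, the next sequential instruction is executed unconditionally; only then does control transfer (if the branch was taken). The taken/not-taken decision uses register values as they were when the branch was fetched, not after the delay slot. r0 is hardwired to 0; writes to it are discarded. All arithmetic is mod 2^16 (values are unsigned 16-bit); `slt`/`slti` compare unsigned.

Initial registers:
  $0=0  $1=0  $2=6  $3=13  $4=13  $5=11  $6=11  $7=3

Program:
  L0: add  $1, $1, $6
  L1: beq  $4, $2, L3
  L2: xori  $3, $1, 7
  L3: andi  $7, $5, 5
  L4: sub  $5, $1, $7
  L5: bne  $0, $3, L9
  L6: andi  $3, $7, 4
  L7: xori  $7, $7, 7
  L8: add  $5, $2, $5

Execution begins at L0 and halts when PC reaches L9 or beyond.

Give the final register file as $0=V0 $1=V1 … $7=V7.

PC=0  add  $1, $1, $6        | $0=0 $1=11 $2=6 $3=13 $4=13 $5=11 $6=11 $7=3
PC=1  beq  $4, $2, L3        | $0=0 $1=11 $2=6 $3=13 $4=13 $5=11 $6=11 $7=3  [not taken]
PC=2  xori  $3, $1, 7        | $0=0 $1=11 $2=6 $3=12 $4=13 $5=11 $6=11 $7=3
PC=3  andi  $7, $5, 5        | $0=0 $1=11 $2=6 $3=12 $4=13 $5=11 $6=11 $7=1
PC=4  sub  $5, $1, $7        | $0=0 $1=11 $2=6 $3=12 $4=13 $5=10 $6=11 $7=1
PC=5  bne  $0, $3, L9        | $0=0 $1=11 $2=6 $3=12 $4=13 $5=10 $6=11 $7=1  [TAKEN]
PC=6  andi  $3, $7, 4        | $0=0 $1=11 $2=6 $3=0 $4=13 $5=10 $6=11 $7=1

$0=0 $1=11 $2=6 $3=0 $4=13 $5=10 $6=11 $7=1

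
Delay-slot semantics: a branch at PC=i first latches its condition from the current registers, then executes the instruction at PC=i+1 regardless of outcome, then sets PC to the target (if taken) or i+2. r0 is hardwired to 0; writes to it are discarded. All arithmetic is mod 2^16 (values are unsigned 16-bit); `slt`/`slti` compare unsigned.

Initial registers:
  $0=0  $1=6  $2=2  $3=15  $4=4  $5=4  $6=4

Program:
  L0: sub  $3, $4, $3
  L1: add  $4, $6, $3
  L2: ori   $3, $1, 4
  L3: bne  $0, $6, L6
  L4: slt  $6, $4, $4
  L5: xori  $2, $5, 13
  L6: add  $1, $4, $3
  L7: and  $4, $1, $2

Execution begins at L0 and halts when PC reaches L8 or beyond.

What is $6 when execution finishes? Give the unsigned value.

0

#0 sub  $3, $4, $3 ; 0/6/2/65525/4/4/4
#1 add  $4, $6, $3 ; 0/6/2/65525/65529/4/4
#2 ori   $3, $1, 4 ; 0/6/2/6/65529/4/4
#3 bne  $0, $6, L6 ; 0/6/2/6/65529/4/4 ; →target
#4 slt  $6, $4, $4 ; 0/6/2/6/65529/4/0
#6 add  $1, $4, $3 ; 0/65535/2/6/65529/4/0
#7 and  $4, $1, $2 ; 0/65535/2/6/2/4/0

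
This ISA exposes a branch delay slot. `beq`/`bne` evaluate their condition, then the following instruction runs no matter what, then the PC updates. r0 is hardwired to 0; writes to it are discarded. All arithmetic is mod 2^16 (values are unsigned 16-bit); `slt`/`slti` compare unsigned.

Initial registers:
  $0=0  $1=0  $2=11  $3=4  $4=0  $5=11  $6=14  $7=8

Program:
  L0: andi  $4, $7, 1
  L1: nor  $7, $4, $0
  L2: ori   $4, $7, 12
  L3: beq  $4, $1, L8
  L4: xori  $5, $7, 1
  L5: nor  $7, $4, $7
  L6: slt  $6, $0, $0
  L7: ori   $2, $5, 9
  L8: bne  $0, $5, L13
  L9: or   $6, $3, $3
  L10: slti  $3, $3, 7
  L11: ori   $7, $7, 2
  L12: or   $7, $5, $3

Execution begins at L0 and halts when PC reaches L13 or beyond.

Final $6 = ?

#0 andi  $4, $7, 1 ; 0/0/11/4/0/11/14/8
#1 nor  $7, $4, $0 ; 0/0/11/4/0/11/14/65535
#2 ori   $4, $7, 12 ; 0/0/11/4/65535/11/14/65535
#3 beq  $4, $1, L8 ; 0/0/11/4/65535/11/14/65535 ; →fallthru
#4 xori  $5, $7, 1 ; 0/0/11/4/65535/65534/14/65535
#5 nor  $7, $4, $7 ; 0/0/11/4/65535/65534/14/0
#6 slt  $6, $0, $0 ; 0/0/11/4/65535/65534/0/0
#7 ori   $2, $5, 9 ; 0/0/65535/4/65535/65534/0/0
#8 bne  $0, $5, L13 ; 0/0/65535/4/65535/65534/0/0 ; →target
#9 or   $6, $3, $3 ; 0/0/65535/4/65535/65534/4/0

4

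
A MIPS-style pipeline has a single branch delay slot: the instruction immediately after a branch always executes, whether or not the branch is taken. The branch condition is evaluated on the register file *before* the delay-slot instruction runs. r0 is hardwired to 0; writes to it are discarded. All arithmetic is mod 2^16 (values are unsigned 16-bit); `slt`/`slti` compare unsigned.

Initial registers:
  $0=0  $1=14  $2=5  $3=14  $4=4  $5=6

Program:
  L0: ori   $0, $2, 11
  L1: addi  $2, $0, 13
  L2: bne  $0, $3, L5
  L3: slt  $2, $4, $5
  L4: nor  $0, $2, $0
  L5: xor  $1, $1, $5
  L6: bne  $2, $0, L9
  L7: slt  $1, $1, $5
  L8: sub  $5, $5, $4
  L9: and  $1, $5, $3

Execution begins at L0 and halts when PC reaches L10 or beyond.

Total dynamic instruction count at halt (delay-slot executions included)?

[0] ori   $0, $2, 11  →  {$0:0, $1:14, $2:5, $3:14, $4:4, $5:6}
[1] addi  $2, $0, 13  →  {$0:0, $1:14, $2:13, $3:14, $4:4, $5:6}
[2] bne  $0, $3, L5  →  {$0:0, $1:14, $2:13, $3:14, $4:4, $5:6}  ⟨branch taken⟩
[3] slt  $2, $4, $5  →  {$0:0, $1:14, $2:1, $3:14, $4:4, $5:6}
[5] xor  $1, $1, $5  →  {$0:0, $1:8, $2:1, $3:14, $4:4, $5:6}
[6] bne  $2, $0, L9  →  {$0:0, $1:8, $2:1, $3:14, $4:4, $5:6}  ⟨branch taken⟩
[7] slt  $1, $1, $5  →  {$0:0, $1:0, $2:1, $3:14, $4:4, $5:6}
[9] and  $1, $5, $3  →  {$0:0, $1:6, $2:1, $3:14, $4:4, $5:6}

8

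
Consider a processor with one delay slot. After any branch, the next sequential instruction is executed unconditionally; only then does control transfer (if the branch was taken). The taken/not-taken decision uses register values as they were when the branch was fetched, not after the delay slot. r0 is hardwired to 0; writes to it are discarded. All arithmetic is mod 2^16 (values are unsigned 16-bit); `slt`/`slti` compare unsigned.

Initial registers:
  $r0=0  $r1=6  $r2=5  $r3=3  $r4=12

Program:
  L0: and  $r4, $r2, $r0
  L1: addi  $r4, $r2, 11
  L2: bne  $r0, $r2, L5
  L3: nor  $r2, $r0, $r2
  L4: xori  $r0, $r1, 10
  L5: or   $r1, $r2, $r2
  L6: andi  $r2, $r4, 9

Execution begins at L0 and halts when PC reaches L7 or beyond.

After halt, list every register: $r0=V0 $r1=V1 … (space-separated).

$r0=0 $r1=65530 $r2=0 $r3=3 $r4=16

PC=0  and  $r4, $r2, $r0     | $r0=0 $r1=6 $r2=5 $r3=3 $r4=0
PC=1  addi  $r4, $r2, 11     | $r0=0 $r1=6 $r2=5 $r3=3 $r4=16
PC=2  bne  $r0, $r2, L5      | $r0=0 $r1=6 $r2=5 $r3=3 $r4=16  [TAKEN]
PC=3  nor  $r2, $r0, $r2     | $r0=0 $r1=6 $r2=65530 $r3=3 $r4=16
PC=5  or   $r1, $r2, $r2     | $r0=0 $r1=65530 $r2=65530 $r3=3 $r4=16
PC=6  andi  $r2, $r4, 9      | $r0=0 $r1=65530 $r2=0 $r3=3 $r4=16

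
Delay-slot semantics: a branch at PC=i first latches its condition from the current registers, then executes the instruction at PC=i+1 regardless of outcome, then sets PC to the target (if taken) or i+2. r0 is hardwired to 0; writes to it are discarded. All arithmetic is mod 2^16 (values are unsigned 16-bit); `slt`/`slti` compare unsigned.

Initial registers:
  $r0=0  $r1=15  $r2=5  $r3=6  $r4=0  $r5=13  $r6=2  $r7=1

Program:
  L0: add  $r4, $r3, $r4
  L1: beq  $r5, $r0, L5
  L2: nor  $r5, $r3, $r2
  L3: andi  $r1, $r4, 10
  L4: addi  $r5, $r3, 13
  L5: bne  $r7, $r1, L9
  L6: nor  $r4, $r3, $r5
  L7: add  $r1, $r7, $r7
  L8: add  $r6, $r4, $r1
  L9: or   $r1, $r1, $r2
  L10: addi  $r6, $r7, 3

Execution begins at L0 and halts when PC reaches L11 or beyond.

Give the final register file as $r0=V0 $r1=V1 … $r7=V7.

$r0=0 $r1=7 $r2=5 $r3=6 $r4=65512 $r5=19 $r6=4 $r7=1

PC=0  add  $r4, $r3, $r4     | $r0=0 $r1=15 $r2=5 $r3=6 $r4=6 $r5=13 $r6=2 $r7=1
PC=1  beq  $r5, $r0, L5      | $r0=0 $r1=15 $r2=5 $r3=6 $r4=6 $r5=13 $r6=2 $r7=1  [not taken]
PC=2  nor  $r5, $r3, $r2     | $r0=0 $r1=15 $r2=5 $r3=6 $r4=6 $r5=65528 $r6=2 $r7=1
PC=3  andi  $r1, $r4, 10     | $r0=0 $r1=2 $r2=5 $r3=6 $r4=6 $r5=65528 $r6=2 $r7=1
PC=4  addi  $r5, $r3, 13     | $r0=0 $r1=2 $r2=5 $r3=6 $r4=6 $r5=19 $r6=2 $r7=1
PC=5  bne  $r7, $r1, L9      | $r0=0 $r1=2 $r2=5 $r3=6 $r4=6 $r5=19 $r6=2 $r7=1  [TAKEN]
PC=6  nor  $r4, $r3, $r5     | $r0=0 $r1=2 $r2=5 $r3=6 $r4=65512 $r5=19 $r6=2 $r7=1
PC=9  or   $r1, $r1, $r2     | $r0=0 $r1=7 $r2=5 $r3=6 $r4=65512 $r5=19 $r6=2 $r7=1
PC=10 addi  $r6, $r7, 3      | $r0=0 $r1=7 $r2=5 $r3=6 $r4=65512 $r5=19 $r6=4 $r7=1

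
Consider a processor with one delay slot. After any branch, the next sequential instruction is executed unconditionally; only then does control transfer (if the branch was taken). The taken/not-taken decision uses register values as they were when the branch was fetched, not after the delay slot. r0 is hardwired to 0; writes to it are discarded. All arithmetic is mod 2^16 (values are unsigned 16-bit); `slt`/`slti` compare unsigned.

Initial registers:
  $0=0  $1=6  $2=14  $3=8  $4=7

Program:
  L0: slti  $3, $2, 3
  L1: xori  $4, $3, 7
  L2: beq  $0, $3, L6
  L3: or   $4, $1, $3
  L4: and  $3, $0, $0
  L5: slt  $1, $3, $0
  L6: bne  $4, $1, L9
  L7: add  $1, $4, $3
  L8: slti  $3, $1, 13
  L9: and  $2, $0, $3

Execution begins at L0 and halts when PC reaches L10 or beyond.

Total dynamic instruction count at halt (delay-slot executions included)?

8

#0 slti  $3, $2, 3 ; 0/6/14/0/7
#1 xori  $4, $3, 7 ; 0/6/14/0/7
#2 beq  $0, $3, L6 ; 0/6/14/0/7 ; →target
#3 or   $4, $1, $3 ; 0/6/14/0/6
#6 bne  $4, $1, L9 ; 0/6/14/0/6 ; →fallthru
#7 add  $1, $4, $3 ; 0/6/14/0/6
#8 slti  $3, $1, 13 ; 0/6/14/1/6
#9 and  $2, $0, $3 ; 0/6/0/1/6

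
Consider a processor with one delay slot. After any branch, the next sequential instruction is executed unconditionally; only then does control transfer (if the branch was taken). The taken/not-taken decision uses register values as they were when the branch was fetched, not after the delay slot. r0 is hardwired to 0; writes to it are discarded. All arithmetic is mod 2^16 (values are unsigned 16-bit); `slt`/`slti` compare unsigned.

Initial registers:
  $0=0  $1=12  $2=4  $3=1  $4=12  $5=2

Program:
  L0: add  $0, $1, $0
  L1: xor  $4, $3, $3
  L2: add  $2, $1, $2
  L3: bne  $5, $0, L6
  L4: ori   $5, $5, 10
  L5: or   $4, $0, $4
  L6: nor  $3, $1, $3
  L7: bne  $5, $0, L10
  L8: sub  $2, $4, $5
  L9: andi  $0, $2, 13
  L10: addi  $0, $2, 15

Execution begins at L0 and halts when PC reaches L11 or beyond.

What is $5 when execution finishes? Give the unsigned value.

#0 add  $0, $1, $0 ; 0/12/4/1/12/2
#1 xor  $4, $3, $3 ; 0/12/4/1/0/2
#2 add  $2, $1, $2 ; 0/12/16/1/0/2
#3 bne  $5, $0, L6 ; 0/12/16/1/0/2 ; →target
#4 ori   $5, $5, 10 ; 0/12/16/1/0/10
#6 nor  $3, $1, $3 ; 0/12/16/65522/0/10
#7 bne  $5, $0, L10 ; 0/12/16/65522/0/10 ; →target
#8 sub  $2, $4, $5 ; 0/12/65526/65522/0/10
#10 addi  $0, $2, 15 ; 0/12/65526/65522/0/10

10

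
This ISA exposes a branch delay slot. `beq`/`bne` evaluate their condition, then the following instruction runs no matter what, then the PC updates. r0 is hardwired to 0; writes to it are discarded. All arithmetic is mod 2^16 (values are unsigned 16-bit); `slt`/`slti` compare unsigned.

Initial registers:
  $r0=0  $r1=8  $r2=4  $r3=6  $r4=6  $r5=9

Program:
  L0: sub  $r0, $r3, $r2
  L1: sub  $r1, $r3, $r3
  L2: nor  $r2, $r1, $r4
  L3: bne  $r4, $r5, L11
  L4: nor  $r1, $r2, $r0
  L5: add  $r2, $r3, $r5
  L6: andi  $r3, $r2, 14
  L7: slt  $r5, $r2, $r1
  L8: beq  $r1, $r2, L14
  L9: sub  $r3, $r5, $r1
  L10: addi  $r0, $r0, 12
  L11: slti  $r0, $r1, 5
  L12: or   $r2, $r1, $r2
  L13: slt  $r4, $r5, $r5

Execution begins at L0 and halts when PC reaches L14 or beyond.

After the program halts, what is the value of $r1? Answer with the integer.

#0 sub  $r0, $r3, $r2 ; 0/8/4/6/6/9
#1 sub  $r1, $r3, $r3 ; 0/0/4/6/6/9
#2 nor  $r2, $r1, $r4 ; 0/0/65529/6/6/9
#3 bne  $r4, $r5, L11 ; 0/0/65529/6/6/9 ; →target
#4 nor  $r1, $r2, $r0 ; 0/6/65529/6/6/9
#11 slti  $r0, $r1, 5 ; 0/6/65529/6/6/9
#12 or   $r2, $r1, $r2 ; 0/6/65535/6/6/9
#13 slt  $r4, $r5, $r5 ; 0/6/65535/6/0/9

6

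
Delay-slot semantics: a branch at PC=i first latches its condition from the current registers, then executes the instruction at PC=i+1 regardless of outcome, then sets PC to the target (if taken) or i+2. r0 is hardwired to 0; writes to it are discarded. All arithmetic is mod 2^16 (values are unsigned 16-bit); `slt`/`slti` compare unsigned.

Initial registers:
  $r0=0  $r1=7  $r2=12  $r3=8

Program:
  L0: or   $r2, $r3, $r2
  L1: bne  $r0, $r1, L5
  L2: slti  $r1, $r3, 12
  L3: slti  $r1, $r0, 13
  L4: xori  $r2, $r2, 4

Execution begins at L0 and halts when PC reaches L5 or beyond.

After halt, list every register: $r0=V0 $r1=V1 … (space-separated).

$r0=0 $r1=1 $r2=12 $r3=8

  step pc=0: or   $r2, $r3, $r2  regs=(0,7,12,8)
  step pc=1: bne  $r0, $r1, L5  cond=T  regs=(0,7,12,8)
  step pc=2: slti  $r1, $r3, 12  regs=(0,1,12,8)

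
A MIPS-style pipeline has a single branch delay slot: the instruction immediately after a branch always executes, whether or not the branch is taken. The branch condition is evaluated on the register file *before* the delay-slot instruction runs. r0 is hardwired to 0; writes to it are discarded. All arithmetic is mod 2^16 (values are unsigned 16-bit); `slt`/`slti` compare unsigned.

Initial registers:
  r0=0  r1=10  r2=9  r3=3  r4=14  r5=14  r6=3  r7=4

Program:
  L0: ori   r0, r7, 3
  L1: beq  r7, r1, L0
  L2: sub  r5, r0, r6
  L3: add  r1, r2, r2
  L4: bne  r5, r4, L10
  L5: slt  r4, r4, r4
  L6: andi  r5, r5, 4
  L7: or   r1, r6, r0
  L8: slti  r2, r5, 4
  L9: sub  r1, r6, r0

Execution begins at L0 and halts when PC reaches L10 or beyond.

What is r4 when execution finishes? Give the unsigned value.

0

[0] ori   r0, r7, 3  →  {r0:0, r1:10, r2:9, r3:3, r4:14, r5:14, r6:3, r7:4}
[1] beq  r7, r1, L0  →  {r0:0, r1:10, r2:9, r3:3, r4:14, r5:14, r6:3, r7:4}  ⟨branch fallthrough⟩
[2] sub  r5, r0, r6  →  {r0:0, r1:10, r2:9, r3:3, r4:14, r5:65533, r6:3, r7:4}
[3] add  r1, r2, r2  →  {r0:0, r1:18, r2:9, r3:3, r4:14, r5:65533, r6:3, r7:4}
[4] bne  r5, r4, L10  →  {r0:0, r1:18, r2:9, r3:3, r4:14, r5:65533, r6:3, r7:4}  ⟨branch taken⟩
[5] slt  r4, r4, r4  →  {r0:0, r1:18, r2:9, r3:3, r4:0, r5:65533, r6:3, r7:4}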